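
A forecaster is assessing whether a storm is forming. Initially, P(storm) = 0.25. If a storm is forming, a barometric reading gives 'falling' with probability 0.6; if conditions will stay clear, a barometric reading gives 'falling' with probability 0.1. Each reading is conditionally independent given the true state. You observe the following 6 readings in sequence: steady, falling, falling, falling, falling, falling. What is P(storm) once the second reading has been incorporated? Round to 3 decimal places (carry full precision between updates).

0.471

After 'steady': P(storm) = 0.4·0.2500 / (0.4·0.2500 + 0.9·0.7500) ≈ 0.1290
After 'falling': P(storm) = 0.6·0.1290 / (0.6·0.1290 + 0.1·0.8710) ≈ 0.4706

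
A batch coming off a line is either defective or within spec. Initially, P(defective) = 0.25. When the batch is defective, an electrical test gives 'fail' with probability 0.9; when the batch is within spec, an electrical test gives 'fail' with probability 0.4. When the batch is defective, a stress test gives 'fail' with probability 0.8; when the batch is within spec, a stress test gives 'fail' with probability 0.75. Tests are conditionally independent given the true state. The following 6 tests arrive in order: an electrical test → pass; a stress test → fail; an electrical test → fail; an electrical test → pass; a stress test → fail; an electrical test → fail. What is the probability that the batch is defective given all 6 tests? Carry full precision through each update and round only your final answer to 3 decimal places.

0.051

Each posterior becomes the prior for the next update.
After an electrical test='pass': P(defective) = 0.1·0.2500 / (0.1·0.2500 + 0.6·0.7500) ≈ 0.0526
After a stress test='fail': P(defective) = 0.8·0.0526 / (0.8·0.0526 + 0.75·0.9474) ≈ 0.0559
After an electrical test='fail': P(defective) = 0.9·0.0559 / (0.9·0.0559 + 0.4·0.9441) ≈ 0.1176
After an electrical test='pass': P(defective) = 0.1·0.1176 / (0.1·0.1176 + 0.6·0.8824) ≈ 0.0217
After a stress test='fail': P(defective) = 0.8·0.0217 / (0.8·0.0217 + 0.75·0.9783) ≈ 0.0232
After an electrical test='fail': P(defective) = 0.9·0.0232 / (0.9·0.0232 + 0.4·0.9768) ≈ 0.0506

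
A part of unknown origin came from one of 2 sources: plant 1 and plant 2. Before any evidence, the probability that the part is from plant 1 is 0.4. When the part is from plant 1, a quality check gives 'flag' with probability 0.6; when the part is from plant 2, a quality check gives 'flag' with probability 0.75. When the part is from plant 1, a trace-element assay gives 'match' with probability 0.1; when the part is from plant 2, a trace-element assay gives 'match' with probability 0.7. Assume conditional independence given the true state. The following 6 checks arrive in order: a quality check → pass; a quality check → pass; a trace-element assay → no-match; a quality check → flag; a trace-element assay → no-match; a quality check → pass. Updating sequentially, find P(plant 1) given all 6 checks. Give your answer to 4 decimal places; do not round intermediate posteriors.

0.9516

After a quality check='pass': P(plant 1) = 0.4·0.4000 / (0.4·0.4000 + 0.25·0.6000) ≈ 0.5161
After a quality check='pass': P(plant 1) = 0.4·0.5161 / (0.4·0.5161 + 0.25·0.4839) ≈ 0.6305
After a trace-element assay='no-match': P(plant 1) = 0.9·0.6305 / (0.9·0.6305 + 0.3·0.3695) ≈ 0.8366
After a quality check='flag': P(plant 1) = 0.6·0.8366 / (0.6·0.8366 + 0.75·0.1634) ≈ 0.8038
After a trace-element assay='no-match': P(plant 1) = 0.9·0.8038 / (0.9·0.8038 + 0.3·0.1962) ≈ 0.9247
After a quality check='pass': P(plant 1) = 0.4·0.9247 / (0.4·0.9247 + 0.25·0.0753) ≈ 0.9516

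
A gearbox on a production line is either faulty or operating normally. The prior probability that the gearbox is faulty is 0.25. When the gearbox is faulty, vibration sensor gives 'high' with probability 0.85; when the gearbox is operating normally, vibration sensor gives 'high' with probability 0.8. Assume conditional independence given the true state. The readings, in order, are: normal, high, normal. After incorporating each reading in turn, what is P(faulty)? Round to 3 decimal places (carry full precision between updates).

After 'normal': P(faulty) = 0.15·0.2500 / (0.15·0.2500 + 0.2·0.7500) ≈ 0.2000
After 'high': P(faulty) = 0.85·0.2000 / (0.85·0.2000 + 0.8·0.8000) ≈ 0.2099
After 'normal': P(faulty) = 0.15·0.2099 / (0.15·0.2099 + 0.2·0.7901) ≈ 0.1661

0.166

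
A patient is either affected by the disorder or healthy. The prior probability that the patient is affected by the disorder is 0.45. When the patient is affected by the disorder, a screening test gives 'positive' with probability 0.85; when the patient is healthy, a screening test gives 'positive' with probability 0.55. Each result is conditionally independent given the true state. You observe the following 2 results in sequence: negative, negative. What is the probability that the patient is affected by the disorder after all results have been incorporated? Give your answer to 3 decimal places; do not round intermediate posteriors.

0.083

Each posterior becomes the prior for the next update.
After 'negative': P(affected) = 0.15·0.4500 / (0.15·0.4500 + 0.45·0.5500) ≈ 0.2143
After 'negative': P(affected) = 0.15·0.2143 / (0.15·0.2143 + 0.45·0.7857) ≈ 0.0833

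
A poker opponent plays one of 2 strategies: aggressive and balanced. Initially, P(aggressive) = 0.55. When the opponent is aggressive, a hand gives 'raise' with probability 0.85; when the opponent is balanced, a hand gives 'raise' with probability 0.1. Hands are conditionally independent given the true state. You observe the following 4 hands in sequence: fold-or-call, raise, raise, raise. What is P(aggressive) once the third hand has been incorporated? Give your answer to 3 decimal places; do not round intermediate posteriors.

0.936

After 'fold-or-call': P(aggressive) = 0.15·0.5500 / (0.15·0.5500 + 0.9·0.4500) ≈ 0.1692
After 'raise': P(aggressive) = 0.85·0.1692 / (0.85·0.1692 + 0.1·0.8308) ≈ 0.6339
After 'raise': P(aggressive) = 0.85·0.6339 / (0.85·0.6339 + 0.1·0.3661) ≈ 0.9364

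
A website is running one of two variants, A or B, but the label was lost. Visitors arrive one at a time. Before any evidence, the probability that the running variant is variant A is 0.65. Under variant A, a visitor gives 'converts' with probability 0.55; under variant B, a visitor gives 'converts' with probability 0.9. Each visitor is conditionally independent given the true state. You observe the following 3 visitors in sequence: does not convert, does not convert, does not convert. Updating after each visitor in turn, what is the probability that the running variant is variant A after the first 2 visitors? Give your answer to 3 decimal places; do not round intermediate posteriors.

0.974

After 'does not convert': P(A) = 0.45·0.6500 / (0.45·0.6500 + 0.1·0.3500) ≈ 0.8931
After 'does not convert': P(A) = 0.45·0.8931 / (0.45·0.8931 + 0.1·0.1069) ≈ 0.9741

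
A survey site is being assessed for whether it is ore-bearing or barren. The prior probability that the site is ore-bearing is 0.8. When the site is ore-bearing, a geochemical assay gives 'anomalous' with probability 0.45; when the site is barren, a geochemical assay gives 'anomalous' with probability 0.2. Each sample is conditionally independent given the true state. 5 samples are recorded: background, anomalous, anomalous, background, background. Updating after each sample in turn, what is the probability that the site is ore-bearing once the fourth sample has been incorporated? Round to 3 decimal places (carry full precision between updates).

0.905

After 'background': P(ore) = 0.55·0.8000 / (0.55·0.8000 + 0.8·0.2000) ≈ 0.7333
After 'anomalous': P(ore) = 0.45·0.7333 / (0.45·0.7333 + 0.2·0.2667) ≈ 0.8609
After 'anomalous': P(ore) = 0.45·0.8609 / (0.45·0.8609 + 0.2·0.1391) ≈ 0.9330
After 'background': P(ore) = 0.55·0.9330 / (0.55·0.9330 + 0.8·0.0670) ≈ 0.9054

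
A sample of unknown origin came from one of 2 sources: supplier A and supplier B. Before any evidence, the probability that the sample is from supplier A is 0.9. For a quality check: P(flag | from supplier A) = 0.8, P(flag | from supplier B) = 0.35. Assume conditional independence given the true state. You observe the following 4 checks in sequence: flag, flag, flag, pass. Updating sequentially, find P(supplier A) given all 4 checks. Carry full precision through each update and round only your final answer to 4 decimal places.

After 'flag': P(supplier A) = 0.8·0.9000 / (0.8·0.9000 + 0.35·0.1000) ≈ 0.9536
After 'flag': P(supplier A) = 0.8·0.9536 / (0.8·0.9536 + 0.35·0.0464) ≈ 0.9792
After 'flag': P(supplier A) = 0.8·0.9792 / (0.8·0.9792 + 0.35·0.0208) ≈ 0.9908
After 'pass': P(supplier A) = 0.2·0.9908 / (0.2·0.9908 + 0.65·0.0092) ≈ 0.9706

0.9706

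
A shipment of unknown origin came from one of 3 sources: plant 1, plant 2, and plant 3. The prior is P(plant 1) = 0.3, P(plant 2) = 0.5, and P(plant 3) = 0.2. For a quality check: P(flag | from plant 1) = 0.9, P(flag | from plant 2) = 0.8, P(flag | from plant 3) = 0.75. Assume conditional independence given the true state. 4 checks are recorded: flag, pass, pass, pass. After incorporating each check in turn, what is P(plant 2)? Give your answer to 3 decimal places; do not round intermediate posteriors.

0.550

After 'flag': normaliser = 0.9·0.3000 + 0.8·0.5000 + 0.75·0.2000; P(plant 1) ≈ 0.3293, P(plant 2) ≈ 0.4878, P(plant 3) ≈ 0.1829
After 'pass': normaliser = 0.1·0.3293 + 0.2·0.4878 + 0.25·0.1829; P(plant 1) ≈ 0.1869, P(plant 2) ≈ 0.5536, P(plant 3) ≈ 0.2595
After 'pass': normaliser = 0.1·0.1869 + 0.2·0.5536 + 0.25·0.2595; P(plant 1) ≈ 0.0962, P(plant 2) ≈ 0.5699, P(plant 3) ≈ 0.3339
After 'pass': normaliser = 0.1·0.0962 + 0.2·0.5699 + 0.25·0.3339; P(plant 1) ≈ 0.0464, P(plant 2) ≈ 0.5504, P(plant 3) ≈ 0.4031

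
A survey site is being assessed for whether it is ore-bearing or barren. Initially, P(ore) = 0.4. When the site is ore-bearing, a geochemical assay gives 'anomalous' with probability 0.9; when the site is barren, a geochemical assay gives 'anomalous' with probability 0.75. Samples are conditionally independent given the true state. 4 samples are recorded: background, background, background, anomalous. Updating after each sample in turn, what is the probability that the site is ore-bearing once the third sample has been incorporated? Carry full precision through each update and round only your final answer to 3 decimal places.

After 'background': P(ore) = 0.1·0.4000 / (0.1·0.4000 + 0.25·0.6000) ≈ 0.2105
After 'background': P(ore) = 0.1·0.2105 / (0.1·0.2105 + 0.25·0.7895) ≈ 0.0964
After 'background': P(ore) = 0.1·0.0964 / (0.1·0.0964 + 0.25·0.9036) ≈ 0.0409

0.041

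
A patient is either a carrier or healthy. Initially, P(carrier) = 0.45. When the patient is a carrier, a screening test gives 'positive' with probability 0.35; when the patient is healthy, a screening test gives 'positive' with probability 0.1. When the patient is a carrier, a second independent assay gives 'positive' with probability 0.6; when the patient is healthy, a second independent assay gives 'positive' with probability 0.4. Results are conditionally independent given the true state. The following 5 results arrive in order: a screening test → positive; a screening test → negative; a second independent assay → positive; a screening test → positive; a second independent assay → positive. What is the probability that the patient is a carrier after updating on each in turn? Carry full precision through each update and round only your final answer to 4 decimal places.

After a screening test='positive': P(carrier) = 0.35·0.4500 / (0.35·0.4500 + 0.1·0.5500) ≈ 0.7412
After a screening test='negative': P(carrier) = 0.65·0.7412 / (0.65·0.7412 + 0.9·0.2588) ≈ 0.6741
After a second independent assay='positive': P(carrier) = 0.6·0.6741 / (0.6·0.6741 + 0.4·0.3259) ≈ 0.7562
After a screening test='positive': P(carrier) = 0.35·0.7562 / (0.35·0.7562 + 0.1·0.2438) ≈ 0.9157
After a second independent assay='positive': P(carrier) = 0.6·0.9157 / (0.6·0.9157 + 0.4·0.0843) ≈ 0.9422

0.9422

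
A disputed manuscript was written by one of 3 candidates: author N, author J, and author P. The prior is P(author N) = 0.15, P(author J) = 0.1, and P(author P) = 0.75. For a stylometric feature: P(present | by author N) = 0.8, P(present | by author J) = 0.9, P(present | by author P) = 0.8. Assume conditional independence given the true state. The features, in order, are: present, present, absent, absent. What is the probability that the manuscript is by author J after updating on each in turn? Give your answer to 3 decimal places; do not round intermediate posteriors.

0.034

After 'present': normaliser = 0.8·0.1500 + 0.9·0.1000 + 0.8·0.7500; P(author N) ≈ 0.1481, P(author J) ≈ 0.1111, P(author P) ≈ 0.7407
After 'present': normaliser = 0.8·0.1481 + 0.9·0.1111 + 0.8·0.7407; P(author N) ≈ 0.1461, P(author J) ≈ 0.1233, P(author P) ≈ 0.7306
After 'absent': normaliser = 0.2·0.1461 + 0.1·0.1233 + 0.2·0.7306; P(author N) ≈ 0.1557, P(author J) ≈ 0.0657, P(author P) ≈ 0.7786
After 'absent': normaliser = 0.2·0.1557 + 0.1·0.0657 + 0.2·0.7786; P(author N) ≈ 0.1610, P(author J) ≈ 0.0340, P(author P) ≈ 0.8050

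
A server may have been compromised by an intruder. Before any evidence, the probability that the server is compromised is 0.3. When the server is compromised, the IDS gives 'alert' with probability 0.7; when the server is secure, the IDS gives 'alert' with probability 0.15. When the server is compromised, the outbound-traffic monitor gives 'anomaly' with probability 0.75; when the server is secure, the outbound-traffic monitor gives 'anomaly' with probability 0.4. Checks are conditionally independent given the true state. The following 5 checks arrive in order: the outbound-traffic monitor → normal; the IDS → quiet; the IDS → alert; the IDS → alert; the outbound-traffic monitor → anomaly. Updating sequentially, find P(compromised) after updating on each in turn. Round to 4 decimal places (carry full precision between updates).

After the outbound-traffic monitor='normal': P(compromised) = 0.25·0.3000 / (0.25·0.3000 + 0.6·0.7000) ≈ 0.1515
After the IDS='quiet': P(compromised) = 0.3·0.1515 / (0.3·0.1515 + 0.85·0.8485) ≈ 0.0593
After the IDS='alert': P(compromised) = 0.7·0.0593 / (0.7·0.0593 + 0.15·0.9407) ≈ 0.2273
After the IDS='alert': P(compromised) = 0.7·0.2273 / (0.7·0.2273 + 0.15·0.7727) ≈ 0.5785
After the outbound-traffic monitor='anomaly': P(compromised) = 0.75·0.5785 / (0.75·0.5785 + 0.4·0.4215) ≈ 0.7202

0.7202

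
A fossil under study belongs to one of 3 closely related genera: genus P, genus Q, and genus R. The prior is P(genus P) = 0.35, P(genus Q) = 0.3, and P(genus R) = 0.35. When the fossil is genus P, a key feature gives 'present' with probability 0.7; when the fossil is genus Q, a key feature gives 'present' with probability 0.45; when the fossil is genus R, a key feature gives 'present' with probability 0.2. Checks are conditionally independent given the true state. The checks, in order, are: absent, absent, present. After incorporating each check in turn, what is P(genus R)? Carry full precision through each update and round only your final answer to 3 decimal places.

0.416

After 'absent': normaliser = 0.3·0.3500 + 0.55·0.3000 + 0.8·0.3500; P(genus P) ≈ 0.1909, P(genus Q) ≈ 0.3000, P(genus R) ≈ 0.5091
After 'absent': normaliser = 0.3·0.1909 + 0.55·0.3000 + 0.8·0.5091; P(genus P) ≈ 0.0910, P(genus Q) ≈ 0.2621, P(genus R) ≈ 0.6469
After 'present': normaliser = 0.7·0.0910 + 0.45·0.2621 + 0.2·0.6469; P(genus P) ≈ 0.2048, P(genus Q) ≈ 0.3792, P(genus R) ≈ 0.4160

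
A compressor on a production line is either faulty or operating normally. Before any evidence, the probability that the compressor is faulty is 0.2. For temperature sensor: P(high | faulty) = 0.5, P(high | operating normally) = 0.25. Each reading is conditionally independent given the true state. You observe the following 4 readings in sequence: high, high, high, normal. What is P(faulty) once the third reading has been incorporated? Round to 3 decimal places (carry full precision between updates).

0.667

After 'high': P(faulty) = 0.5·0.2000 / (0.5·0.2000 + 0.25·0.8000) ≈ 0.3333
After 'high': P(faulty) = 0.5·0.3333 / (0.5·0.3333 + 0.25·0.6667) ≈ 0.5000
After 'high': P(faulty) = 0.5·0.5000 / (0.5·0.5000 + 0.25·0.5000) ≈ 0.6667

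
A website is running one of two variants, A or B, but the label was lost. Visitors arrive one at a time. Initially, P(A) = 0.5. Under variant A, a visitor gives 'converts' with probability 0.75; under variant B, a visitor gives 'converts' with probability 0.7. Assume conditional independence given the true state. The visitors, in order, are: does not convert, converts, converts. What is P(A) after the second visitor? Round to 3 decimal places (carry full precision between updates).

0.472

After 'does not convert': P(A) = 0.25·0.5000 / (0.25·0.5000 + 0.3·0.5000) ≈ 0.4545
After 'converts': P(A) = 0.75·0.4545 / (0.75·0.4545 + 0.7·0.5455) ≈ 0.4717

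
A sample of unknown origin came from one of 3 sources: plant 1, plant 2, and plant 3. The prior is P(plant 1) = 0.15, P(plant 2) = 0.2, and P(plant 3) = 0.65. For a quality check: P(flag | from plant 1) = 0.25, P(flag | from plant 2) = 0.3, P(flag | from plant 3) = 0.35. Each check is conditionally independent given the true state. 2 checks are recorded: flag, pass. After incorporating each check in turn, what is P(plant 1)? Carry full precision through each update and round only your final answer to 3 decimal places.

After 'flag': normaliser = 0.25·0.1500 + 0.3·0.2000 + 0.35·0.6500; P(plant 1) ≈ 0.1154, P(plant 2) ≈ 0.1846, P(plant 3) ≈ 0.7000
After 'pass': normaliser = 0.75·0.1154 + 0.7·0.1846 + 0.65·0.7000; P(plant 1) ≈ 0.1290, P(plant 2) ≈ 0.1927, P(plant 3) ≈ 0.6783

0.129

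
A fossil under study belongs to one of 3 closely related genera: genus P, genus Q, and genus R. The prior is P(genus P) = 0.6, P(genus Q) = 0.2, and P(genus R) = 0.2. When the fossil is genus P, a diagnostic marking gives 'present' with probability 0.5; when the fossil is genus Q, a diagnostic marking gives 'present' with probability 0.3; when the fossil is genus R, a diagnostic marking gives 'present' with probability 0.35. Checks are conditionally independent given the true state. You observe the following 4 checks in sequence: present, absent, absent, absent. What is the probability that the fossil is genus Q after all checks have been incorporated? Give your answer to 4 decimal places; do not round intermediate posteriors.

Apply Bayes' rule sequentially, carrying P(genus Q) forward.
After 'present': normaliser = 0.5·0.6000 + 0.3·0.2000 + 0.35·0.2000; P(genus P) ≈ 0.6977, P(genus Q) ≈ 0.1395, P(genus R) ≈ 0.1628
After 'absent': normaliser = 0.5·0.6977 + 0.7·0.1395 + 0.65·0.1628; P(genus P) ≈ 0.6316, P(genus Q) ≈ 0.1768, P(genus R) ≈ 0.1916
After 'absent': normaliser = 0.5·0.6316 + 0.7·0.1768 + 0.65·0.1916; P(genus P) ≈ 0.5598, P(genus Q) ≈ 0.2194, P(genus R) ≈ 0.2208
After 'absent': normaliser = 0.5·0.5598 + 0.7·0.2194 + 0.65·0.2208; P(genus P) ≈ 0.4851, P(genus Q) ≈ 0.2662, P(genus R) ≈ 0.2487

0.2662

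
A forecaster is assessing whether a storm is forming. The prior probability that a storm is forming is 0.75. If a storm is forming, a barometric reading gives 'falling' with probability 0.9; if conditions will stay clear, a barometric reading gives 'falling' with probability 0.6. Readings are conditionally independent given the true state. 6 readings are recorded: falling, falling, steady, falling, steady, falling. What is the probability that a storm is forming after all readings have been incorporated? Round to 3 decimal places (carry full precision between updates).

0.487

After 'falling': P(storm) = 0.9·0.7500 / (0.9·0.7500 + 0.6·0.2500) ≈ 0.8182
After 'falling': P(storm) = 0.9·0.8182 / (0.9·0.8182 + 0.6·0.1818) ≈ 0.8710
After 'steady': P(storm) = 0.1·0.8710 / (0.1·0.8710 + 0.4·0.1290) ≈ 0.6279
After 'falling': P(storm) = 0.9·0.6279 / (0.9·0.6279 + 0.6·0.3721) ≈ 0.7168
After 'steady': P(storm) = 0.1·0.7168 / (0.1·0.7168 + 0.4·0.2832) ≈ 0.3876
After 'falling': P(storm) = 0.9·0.3876 / (0.9·0.3876 + 0.6·0.6124) ≈ 0.4870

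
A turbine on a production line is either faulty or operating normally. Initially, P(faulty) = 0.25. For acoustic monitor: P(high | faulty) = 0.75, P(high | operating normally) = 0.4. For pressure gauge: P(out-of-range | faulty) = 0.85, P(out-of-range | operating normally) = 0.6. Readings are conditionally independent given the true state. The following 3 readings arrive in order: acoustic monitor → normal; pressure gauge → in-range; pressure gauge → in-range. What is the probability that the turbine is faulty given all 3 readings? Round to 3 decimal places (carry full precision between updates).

After acoustic monitor='normal': P(faulty) = 0.25·0.2500 / (0.25·0.2500 + 0.6·0.7500) ≈ 0.1220
After pressure gauge='in-range': P(faulty) = 0.15·0.1220 / (0.15·0.1220 + 0.4·0.8780) ≈ 0.0495
After pressure gauge='in-range': P(faulty) = 0.15·0.0495 / (0.15·0.0495 + 0.4·0.9505) ≈ 0.0192

0.019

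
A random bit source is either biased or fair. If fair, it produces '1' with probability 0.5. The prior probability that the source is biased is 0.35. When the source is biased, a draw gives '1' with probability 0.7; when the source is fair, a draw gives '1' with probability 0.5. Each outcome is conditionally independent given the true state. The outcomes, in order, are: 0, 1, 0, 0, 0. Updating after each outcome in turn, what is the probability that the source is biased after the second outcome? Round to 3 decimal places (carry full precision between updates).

0.311

After '0': P(biased) = 0.3·0.3500 / (0.3·0.3500 + 0.5·0.6500) ≈ 0.2442
After '1': P(biased) = 0.7·0.2442 / (0.7·0.2442 + 0.5·0.7558) ≈ 0.3114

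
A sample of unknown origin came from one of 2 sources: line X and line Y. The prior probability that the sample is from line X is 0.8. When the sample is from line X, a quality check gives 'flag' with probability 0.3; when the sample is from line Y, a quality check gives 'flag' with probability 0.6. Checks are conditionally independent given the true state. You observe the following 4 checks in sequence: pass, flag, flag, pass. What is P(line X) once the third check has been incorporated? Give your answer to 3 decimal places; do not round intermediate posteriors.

After 'pass': P(line X) = 0.7·0.8000 / (0.7·0.8000 + 0.4·0.2000) ≈ 0.8750
After 'flag': P(line X) = 0.3·0.8750 / (0.3·0.8750 + 0.6·0.1250) ≈ 0.7778
After 'flag': P(line X) = 0.3·0.7778 / (0.3·0.7778 + 0.6·0.2222) ≈ 0.6364

0.636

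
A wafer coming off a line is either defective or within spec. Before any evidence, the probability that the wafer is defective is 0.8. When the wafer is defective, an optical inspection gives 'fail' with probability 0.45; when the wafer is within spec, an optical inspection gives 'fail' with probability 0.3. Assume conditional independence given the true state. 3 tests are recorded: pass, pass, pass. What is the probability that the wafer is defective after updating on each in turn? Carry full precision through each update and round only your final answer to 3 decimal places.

0.660

Apply Bayes' rule sequentially, carrying P(defective) forward.
After 'pass': P(defective) = 0.55·0.8000 / (0.55·0.8000 + 0.7·0.2000) ≈ 0.7586
After 'pass': P(defective) = 0.55·0.7586 / (0.55·0.7586 + 0.7·0.2414) ≈ 0.7118
After 'pass': P(defective) = 0.55·0.7118 / (0.55·0.7118 + 0.7·0.2882) ≈ 0.6599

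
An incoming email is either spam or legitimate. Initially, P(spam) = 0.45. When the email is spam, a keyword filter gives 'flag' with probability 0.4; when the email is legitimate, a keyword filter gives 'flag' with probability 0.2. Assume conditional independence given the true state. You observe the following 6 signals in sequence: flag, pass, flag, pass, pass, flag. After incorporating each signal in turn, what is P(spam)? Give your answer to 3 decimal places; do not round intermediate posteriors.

0.734

After 'flag': P(spam) = 0.4·0.4500 / (0.4·0.4500 + 0.2·0.5500) ≈ 0.6207
After 'pass': P(spam) = 0.6·0.6207 / (0.6·0.6207 + 0.8·0.3793) ≈ 0.5510
After 'flag': P(spam) = 0.4·0.5510 / (0.4·0.5510 + 0.2·0.4490) ≈ 0.7105
After 'pass': P(spam) = 0.6·0.7105 / (0.6·0.7105 + 0.8·0.2895) ≈ 0.6480
After 'pass': P(spam) = 0.6·0.6480 / (0.6·0.6480 + 0.8·0.3520) ≈ 0.5800
After 'flag': P(spam) = 0.4·0.5800 / (0.4·0.5800 + 0.2·0.4200) ≈ 0.7341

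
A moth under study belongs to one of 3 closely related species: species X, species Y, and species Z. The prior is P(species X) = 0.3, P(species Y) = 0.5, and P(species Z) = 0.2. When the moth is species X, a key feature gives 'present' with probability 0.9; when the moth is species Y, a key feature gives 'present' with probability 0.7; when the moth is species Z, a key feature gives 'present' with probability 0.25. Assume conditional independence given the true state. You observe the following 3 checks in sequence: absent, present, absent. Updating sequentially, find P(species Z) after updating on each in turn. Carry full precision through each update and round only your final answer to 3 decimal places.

After 'absent': normaliser = 0.1·0.3000 + 0.3·0.5000 + 0.75·0.2000; P(species X) ≈ 0.0909, P(species Y) ≈ 0.4545, P(species Z) ≈ 0.4545
After 'present': normaliser = 0.9·0.0909 + 0.7·0.4545 + 0.25·0.4545; P(species X) ≈ 0.1593, P(species Y) ≈ 0.6195, P(species Z) ≈ 0.2212
After 'absent': normaliser = 0.1·0.1593 + 0.3·0.6195 + 0.75·0.2212; P(species X) ≈ 0.0433, P(species Y) ≈ 0.5054, P(species Z) ≈ 0.4513

0.451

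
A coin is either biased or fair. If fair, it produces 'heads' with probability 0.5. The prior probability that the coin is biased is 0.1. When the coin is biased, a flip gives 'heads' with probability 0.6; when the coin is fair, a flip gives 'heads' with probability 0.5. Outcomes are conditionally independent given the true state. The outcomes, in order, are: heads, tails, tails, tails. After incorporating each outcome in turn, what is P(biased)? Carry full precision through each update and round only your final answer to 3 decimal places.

After 'heads': P(biased) = 0.6·0.1000 / (0.6·0.1000 + 0.5·0.9000) ≈ 0.1176
After 'tails': P(biased) = 0.4·0.1176 / (0.4·0.1176 + 0.5·0.8824) ≈ 0.0964
After 'tails': P(biased) = 0.4·0.0964 / (0.4·0.0964 + 0.5·0.9036) ≈ 0.0786
After 'tails': P(biased) = 0.4·0.0786 / (0.4·0.0786 + 0.5·0.9214) ≈ 0.0639

0.064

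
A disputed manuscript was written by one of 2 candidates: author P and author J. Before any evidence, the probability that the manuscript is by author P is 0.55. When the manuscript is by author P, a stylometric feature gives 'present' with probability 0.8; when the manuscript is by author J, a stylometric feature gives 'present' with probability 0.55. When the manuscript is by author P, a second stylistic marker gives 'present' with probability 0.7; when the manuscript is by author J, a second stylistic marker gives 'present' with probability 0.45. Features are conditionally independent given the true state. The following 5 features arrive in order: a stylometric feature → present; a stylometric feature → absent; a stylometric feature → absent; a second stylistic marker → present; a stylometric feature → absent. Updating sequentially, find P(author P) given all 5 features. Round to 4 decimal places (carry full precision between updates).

0.1954

After a stylometric feature='present': P(author P) = 0.8·0.5500 / (0.8·0.5500 + 0.55·0.4500) ≈ 0.6400
After a stylometric feature='absent': P(author P) = 0.2·0.6400 / (0.2·0.6400 + 0.45·0.3600) ≈ 0.4414
After a stylometric feature='absent': P(author P) = 0.2·0.4414 / (0.2·0.4414 + 0.45·0.5586) ≈ 0.2599
After a second stylistic marker='present': P(author P) = 0.7·0.2599 / (0.7·0.2599 + 0.45·0.7401) ≈ 0.3533
After a stylometric feature='absent': P(author P) = 0.2·0.3533 / (0.2·0.3533 + 0.45·0.6467) ≈ 0.1954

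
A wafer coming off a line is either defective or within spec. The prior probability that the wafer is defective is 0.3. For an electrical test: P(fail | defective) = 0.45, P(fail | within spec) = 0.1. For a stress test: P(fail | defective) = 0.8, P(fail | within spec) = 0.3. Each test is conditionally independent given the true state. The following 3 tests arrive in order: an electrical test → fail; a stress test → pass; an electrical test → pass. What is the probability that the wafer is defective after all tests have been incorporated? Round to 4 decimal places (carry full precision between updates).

0.2519

After an electrical test='fail': P(defective) = 0.45·0.3000 / (0.45·0.3000 + 0.1·0.7000) ≈ 0.6585
After a stress test='pass': P(defective) = 0.2·0.6585 / (0.2·0.6585 + 0.7·0.3415) ≈ 0.3553
After an electrical test='pass': P(defective) = 0.55·0.3553 / (0.55·0.3553 + 0.9·0.6447) ≈ 0.2519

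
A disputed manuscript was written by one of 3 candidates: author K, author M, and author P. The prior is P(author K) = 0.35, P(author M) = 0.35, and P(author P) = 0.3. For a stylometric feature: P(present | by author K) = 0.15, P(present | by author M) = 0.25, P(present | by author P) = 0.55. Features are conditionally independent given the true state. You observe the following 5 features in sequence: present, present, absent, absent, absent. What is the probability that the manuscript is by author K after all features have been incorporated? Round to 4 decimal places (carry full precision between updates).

0.2165

After 'present': normaliser = 0.15·0.3500 + 0.25·0.3500 + 0.55·0.3000; P(author K) ≈ 0.1721, P(author M) ≈ 0.2869, P(author P) ≈ 0.5410
After 'present': normaliser = 0.15·0.1721 + 0.25·0.2869 + 0.55·0.5410; P(author K) ≈ 0.0654, P(author M) ≈ 0.1815, P(author P) ≈ 0.7531
After 'absent': normaliser = 0.85·0.0654 + 0.75·0.1815 + 0.45·0.7531; P(author K) ≈ 0.1047, P(author M) ≈ 0.2566, P(author P) ≈ 0.6387
After 'absent': normaliser = 0.85·0.1047 + 0.75·0.2566 + 0.45·0.6387; P(author K) ≈ 0.1564, P(author M) ≈ 0.3383, P(author P) ≈ 0.5053
After 'absent': normaliser = 0.85·0.1564 + 0.75·0.3383 + 0.45·0.5053; P(author K) ≈ 0.2165, P(author M) ≈ 0.4132, P(author P) ≈ 0.3703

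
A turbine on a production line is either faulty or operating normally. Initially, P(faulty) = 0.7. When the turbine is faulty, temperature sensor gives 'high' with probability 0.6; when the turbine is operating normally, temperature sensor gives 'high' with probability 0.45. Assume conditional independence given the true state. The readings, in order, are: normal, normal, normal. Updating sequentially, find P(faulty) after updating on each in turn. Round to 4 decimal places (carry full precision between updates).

0.4730

After 'normal': P(faulty) = 0.4·0.7000 / (0.4·0.7000 + 0.55·0.3000) ≈ 0.6292
After 'normal': P(faulty) = 0.4·0.6292 / (0.4·0.6292 + 0.55·0.3708) ≈ 0.5524
After 'normal': P(faulty) = 0.4·0.5524 / (0.4·0.5524 + 0.55·0.4476) ≈ 0.4730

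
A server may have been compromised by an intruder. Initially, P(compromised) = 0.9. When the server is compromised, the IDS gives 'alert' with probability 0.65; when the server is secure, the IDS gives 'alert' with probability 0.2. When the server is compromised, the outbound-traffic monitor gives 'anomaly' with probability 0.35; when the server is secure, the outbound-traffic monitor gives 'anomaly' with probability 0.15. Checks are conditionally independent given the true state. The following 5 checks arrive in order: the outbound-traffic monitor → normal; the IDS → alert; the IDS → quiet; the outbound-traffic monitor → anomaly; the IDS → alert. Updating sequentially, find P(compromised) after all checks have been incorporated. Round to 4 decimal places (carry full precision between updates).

0.9867

After the outbound-traffic monitor='normal': P(compromised) = 0.65·0.9000 / (0.65·0.9000 + 0.85·0.1000) ≈ 0.8731
After the IDS='alert': P(compromised) = 0.65·0.8731 / (0.65·0.8731 + 0.2·0.1269) ≈ 0.9572
After the IDS='quiet': P(compromised) = 0.35·0.9572 / (0.35·0.9572 + 0.8·0.0428) ≈ 0.9073
After the outbound-traffic monitor='anomaly': P(compromised) = 0.35·0.9073 / (0.35·0.9073 + 0.15·0.0927) ≈ 0.9580
After the IDS='alert': P(compromised) = 0.65·0.9580 / (0.65·0.9580 + 0.2·0.0420) ≈ 0.9867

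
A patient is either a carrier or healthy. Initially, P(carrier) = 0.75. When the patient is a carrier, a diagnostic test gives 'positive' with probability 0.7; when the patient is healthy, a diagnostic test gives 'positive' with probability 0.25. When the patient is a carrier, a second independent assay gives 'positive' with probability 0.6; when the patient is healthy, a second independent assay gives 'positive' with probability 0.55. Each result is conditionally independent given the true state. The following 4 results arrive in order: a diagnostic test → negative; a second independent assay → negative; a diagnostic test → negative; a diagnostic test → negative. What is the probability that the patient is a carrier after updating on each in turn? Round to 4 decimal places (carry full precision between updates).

After a diagnostic test='negative': P(carrier) = 0.3·0.7500 / (0.3·0.7500 + 0.75·0.2500) ≈ 0.5455
After a second independent assay='negative': P(carrier) = 0.4·0.5455 / (0.4·0.5455 + 0.45·0.4545) ≈ 0.5161
After a diagnostic test='negative': P(carrier) = 0.3·0.5161 / (0.3·0.5161 + 0.75·0.4839) ≈ 0.2991
After a diagnostic test='negative': P(carrier) = 0.3·0.2991 / (0.3·0.2991 + 0.75·0.7009) ≈ 0.1458

0.1458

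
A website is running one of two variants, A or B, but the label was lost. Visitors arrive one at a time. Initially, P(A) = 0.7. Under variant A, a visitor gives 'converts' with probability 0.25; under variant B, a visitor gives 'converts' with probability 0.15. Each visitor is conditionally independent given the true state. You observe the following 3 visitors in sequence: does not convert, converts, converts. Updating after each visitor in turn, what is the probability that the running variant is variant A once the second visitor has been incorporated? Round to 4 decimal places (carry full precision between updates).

Each posterior becomes the prior for the next update.
After 'does not convert': P(A) = 0.75·0.7000 / (0.75·0.7000 + 0.85·0.3000) ≈ 0.6731
After 'converts': P(A) = 0.25·0.6731 / (0.25·0.6731 + 0.15·0.3269) ≈ 0.7743

0.7743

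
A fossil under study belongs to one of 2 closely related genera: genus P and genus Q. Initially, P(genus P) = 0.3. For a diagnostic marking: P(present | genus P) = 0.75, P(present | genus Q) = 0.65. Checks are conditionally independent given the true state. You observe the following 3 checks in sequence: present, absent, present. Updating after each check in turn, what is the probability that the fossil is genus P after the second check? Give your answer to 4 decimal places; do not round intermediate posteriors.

After 'present': P(genus P) = 0.75·0.3000 / (0.75·0.3000 + 0.65·0.7000) ≈ 0.3309
After 'absent': P(genus P) = 0.25·0.3309 / (0.25·0.3309 + 0.35·0.6691) ≈ 0.2610

0.2610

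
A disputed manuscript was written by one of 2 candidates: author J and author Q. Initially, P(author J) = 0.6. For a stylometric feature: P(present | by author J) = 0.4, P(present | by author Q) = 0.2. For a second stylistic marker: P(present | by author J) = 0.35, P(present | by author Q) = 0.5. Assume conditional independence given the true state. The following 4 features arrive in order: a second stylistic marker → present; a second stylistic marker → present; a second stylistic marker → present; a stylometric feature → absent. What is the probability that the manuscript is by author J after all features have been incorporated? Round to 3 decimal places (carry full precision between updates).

0.278

After a second stylistic marker='present': P(author J) = 0.35·0.6000 / (0.35·0.6000 + 0.5·0.4000) ≈ 0.5122
After a second stylistic marker='present': P(author J) = 0.35·0.5122 / (0.35·0.5122 + 0.5·0.4878) ≈ 0.4236
After a second stylistic marker='present': P(author J) = 0.35·0.4236 / (0.35·0.4236 + 0.5·0.5764) ≈ 0.3397
After a stylometric feature='absent': P(author J) = 0.6·0.3397 / (0.6·0.3397 + 0.8·0.6603) ≈ 0.2784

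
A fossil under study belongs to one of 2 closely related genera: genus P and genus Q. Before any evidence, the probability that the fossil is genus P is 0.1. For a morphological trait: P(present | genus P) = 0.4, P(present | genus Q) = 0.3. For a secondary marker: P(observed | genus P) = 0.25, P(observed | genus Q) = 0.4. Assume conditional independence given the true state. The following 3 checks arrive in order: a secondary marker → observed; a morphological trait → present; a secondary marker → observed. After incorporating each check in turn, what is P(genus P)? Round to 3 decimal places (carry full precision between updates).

After a secondary marker='observed': P(genus P) = 0.25·0.1000 / (0.25·0.1000 + 0.4·0.9000) ≈ 0.0649
After a morphological trait='present': P(genus P) = 0.4·0.0649 / (0.4·0.0649 + 0.3·0.9351) ≈ 0.0847
After a secondary marker='observed': P(genus P) = 0.25·0.0847 / (0.25·0.0847 + 0.4·0.9153) ≈ 0.0547

0.055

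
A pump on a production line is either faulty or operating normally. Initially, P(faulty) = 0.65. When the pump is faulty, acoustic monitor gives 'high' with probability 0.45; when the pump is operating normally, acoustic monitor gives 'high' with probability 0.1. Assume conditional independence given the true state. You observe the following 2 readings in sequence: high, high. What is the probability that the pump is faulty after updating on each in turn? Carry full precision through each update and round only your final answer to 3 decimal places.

Each posterior becomes the prior for the next update.
After 'high': P(faulty) = 0.45·0.6500 / (0.45·0.6500 + 0.1·0.3500) ≈ 0.8931
After 'high': P(faulty) = 0.45·0.8931 / (0.45·0.8931 + 0.1·0.1069) ≈ 0.9741

0.974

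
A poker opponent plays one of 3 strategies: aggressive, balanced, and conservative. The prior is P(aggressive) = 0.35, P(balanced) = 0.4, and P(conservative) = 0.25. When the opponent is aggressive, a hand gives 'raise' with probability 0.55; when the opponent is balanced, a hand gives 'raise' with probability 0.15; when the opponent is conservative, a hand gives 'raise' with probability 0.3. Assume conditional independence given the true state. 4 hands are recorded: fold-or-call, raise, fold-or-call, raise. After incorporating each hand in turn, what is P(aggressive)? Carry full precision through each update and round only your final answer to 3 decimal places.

0.550

After 'fold-or-call': normaliser = 0.45·0.3500 + 0.85·0.4000 + 0.7·0.2500; P(aggressive) ≈ 0.2342, P(balanced) ≈ 0.5056, P(conservative) ≈ 0.2602
After 'raise': normaliser = 0.55·0.2342 + 0.15·0.5056 + 0.3·0.2602; P(aggressive) ≈ 0.4556, P(balanced) ≈ 0.2682, P(conservative) ≈ 0.2761
After 'fold-or-call': normaliser = 0.45·0.4556 + 0.85·0.2682 + 0.7·0.2761; P(aggressive) ≈ 0.3274, P(balanced) ≈ 0.3640, P(conservative) ≈ 0.3086
After 'raise': normaliser = 0.55·0.3274 + 0.15·0.3640 + 0.3·0.3086; P(aggressive) ≈ 0.5502, P(balanced) ≈ 0.1669, P(conservative) ≈ 0.2829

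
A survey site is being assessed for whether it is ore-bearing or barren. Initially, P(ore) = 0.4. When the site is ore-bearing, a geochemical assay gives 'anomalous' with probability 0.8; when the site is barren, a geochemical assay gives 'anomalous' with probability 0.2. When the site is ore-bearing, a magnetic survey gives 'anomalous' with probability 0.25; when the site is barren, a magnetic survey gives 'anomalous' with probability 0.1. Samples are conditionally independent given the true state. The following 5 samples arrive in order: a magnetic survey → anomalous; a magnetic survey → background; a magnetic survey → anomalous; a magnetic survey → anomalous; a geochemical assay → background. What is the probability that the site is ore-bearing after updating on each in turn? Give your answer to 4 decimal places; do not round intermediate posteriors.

0.6846

Each posterior becomes the prior for the next update.
After a magnetic survey='anomalous': P(ore) = 0.25·0.4000 / (0.25·0.4000 + 0.1·0.6000) ≈ 0.6250
After a magnetic survey='background': P(ore) = 0.75·0.6250 / (0.75·0.6250 + 0.9·0.3750) ≈ 0.5814
After a magnetic survey='anomalous': P(ore) = 0.25·0.5814 / (0.25·0.5814 + 0.1·0.4186) ≈ 0.7764
After a magnetic survey='anomalous': P(ore) = 0.25·0.7764 / (0.25·0.7764 + 0.1·0.2236) ≈ 0.8967
After a geochemical assay='background': P(ore) = 0.2·0.8967 / (0.2·0.8967 + 0.8·0.1033) ≈ 0.6846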